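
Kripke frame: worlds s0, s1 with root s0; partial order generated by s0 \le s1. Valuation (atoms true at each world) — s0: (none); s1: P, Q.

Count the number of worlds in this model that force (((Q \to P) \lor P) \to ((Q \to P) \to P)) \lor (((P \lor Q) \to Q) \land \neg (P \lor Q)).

s0: does not force it — s0 \nVdash (((Q \to P) \lor P) \to ((Q \to P) \to P)) \lor (((P \lor Q) \to Q) \land \neg (P \lor Q)): neither disjunct is forced at s0.
s1: forces it.
Worlds forcing the formula: {s1}.

1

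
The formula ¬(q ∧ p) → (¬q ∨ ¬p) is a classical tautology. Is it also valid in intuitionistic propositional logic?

This is the constructively invalid direction of De Morgan's law for conjunction, which is not intuitionistically valid.
A Kripke countermodel: worlds u, v, w; order generated by u ≤ v, u ≤ w; atoms true at each world — u:{}; v:{q}; w:{p}.
u ⊮ ¬(q ∧ p) → (¬q ∨ ¬p): already at u itself, u ⊩ ¬(q ∧ p) but u ⊮ ¬q ∨ ¬p.
u ⊮ ¬q ∨ ¬p: neither disjunct is forced at u.
u ⊮ ¬q since v is accessible from u and v ⊩ q.
So the root u does not force the formula.

No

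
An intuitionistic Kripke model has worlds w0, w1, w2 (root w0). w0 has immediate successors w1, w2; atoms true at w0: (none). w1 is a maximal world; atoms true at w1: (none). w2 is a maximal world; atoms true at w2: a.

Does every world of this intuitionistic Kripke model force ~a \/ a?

No

Not every world: w0 ||-/- ~a \/ a.
w0 ||-/- ~a \/ a: neither disjunct is forced at w0.
w0 ||-/- ~a since w2 is accessible from w0 and w2 ||- a.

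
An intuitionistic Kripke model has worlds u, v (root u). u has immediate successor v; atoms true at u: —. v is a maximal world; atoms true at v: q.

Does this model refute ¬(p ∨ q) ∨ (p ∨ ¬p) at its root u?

u ⊩ ¬(p ∨ q) ∨ (p ∨ ¬p) via the disjunct p ∨ ¬p.
So the root u forces ¬(p ∨ q) ∨ (p ∨ ¬p); the model is not a countermodel.

No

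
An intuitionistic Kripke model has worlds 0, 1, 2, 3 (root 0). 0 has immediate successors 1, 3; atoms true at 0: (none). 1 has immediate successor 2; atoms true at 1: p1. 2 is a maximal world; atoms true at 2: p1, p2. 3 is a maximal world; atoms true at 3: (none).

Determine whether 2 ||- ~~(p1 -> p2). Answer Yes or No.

2 ||- ~~(p1 -> p2): no world accessible from 2 forces ~(p1 -> p2).

Yes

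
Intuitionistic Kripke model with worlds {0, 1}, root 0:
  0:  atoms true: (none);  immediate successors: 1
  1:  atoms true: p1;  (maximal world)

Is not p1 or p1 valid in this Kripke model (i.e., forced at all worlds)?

No

Not every world: 0 does not force not p1 or p1.
0 does not force not p1 or p1: neither disjunct is forced at 0.
0 does not force not p1 since 1 is accessible from 0 and 1 forces p1.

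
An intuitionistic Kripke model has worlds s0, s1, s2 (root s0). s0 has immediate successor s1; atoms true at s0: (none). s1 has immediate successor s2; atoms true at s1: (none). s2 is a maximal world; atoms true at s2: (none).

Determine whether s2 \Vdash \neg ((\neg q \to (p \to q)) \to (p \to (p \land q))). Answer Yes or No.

s2 \nVdash \neg ((\neg q \to (p \to q)) \to (p \to (p \land q))) since s2 is accessible from s2 and s2 \Vdash (\neg q \to (p \to q)) \to (p \to (p \land q)).
s2 \Vdash (\neg q \to (p \to q)) \to (p \to (p \land q)): every world accessible from s2 that forces \neg q \to (p \to q) (namely s2) also forces p \to (p \land q).

No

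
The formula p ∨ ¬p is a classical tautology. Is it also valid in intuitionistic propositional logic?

This is the law of excluded middle, which is not intuitionistically valid.
A Kripke countermodel: worlds w0, w1; order generated by w0 ≤ w1; atoms true at each world — w0:{}; w1:{p}.
w0 ⊮ p ∨ ¬p: neither disjunct is forced at w0.
w0 lacks atom p, so w0 ⊮ p.
So the root w0 does not force the formula.

No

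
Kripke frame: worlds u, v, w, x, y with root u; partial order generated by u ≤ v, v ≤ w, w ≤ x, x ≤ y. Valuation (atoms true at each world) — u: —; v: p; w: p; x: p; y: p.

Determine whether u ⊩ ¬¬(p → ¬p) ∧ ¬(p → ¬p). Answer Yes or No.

u ⊮ ¬¬(p → ¬p) ∧ ¬(p → ¬p) since u fails ¬¬(p → ¬p).

No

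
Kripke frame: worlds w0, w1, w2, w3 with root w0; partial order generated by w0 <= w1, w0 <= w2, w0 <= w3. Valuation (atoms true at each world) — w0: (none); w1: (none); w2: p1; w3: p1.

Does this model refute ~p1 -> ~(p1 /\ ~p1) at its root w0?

No

w0 ||- ~p1 -> ~(p1 /\ ~p1): every world accessible from w0 that forces ~p1 (namely w1) also forces ~(p1 /\ ~p1).
So the root w0 forces ~p1 -> ~(p1 /\ ~p1); the model is not a countermodel.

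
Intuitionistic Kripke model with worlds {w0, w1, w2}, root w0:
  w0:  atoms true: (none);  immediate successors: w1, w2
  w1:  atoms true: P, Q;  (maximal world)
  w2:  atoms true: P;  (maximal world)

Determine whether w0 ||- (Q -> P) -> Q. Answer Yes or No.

No

w0 ||-/- (Q -> P) -> Q: already at w0 itself, w0 ||- Q -> P but w0 ||-/- Q.
w0 lacks atom Q, so w0 ||-/- Q.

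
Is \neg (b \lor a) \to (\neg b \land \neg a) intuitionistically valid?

Yes

This is a constructively valid De Morgan direction (negated disjunction to conjunction of negations), which is intuitionistically derivable.
From \neg (b \lor a): if b held then b \lor a would, contradiction — so \neg b; similarly \neg a.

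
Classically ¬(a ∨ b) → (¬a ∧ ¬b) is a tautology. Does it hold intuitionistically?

This is a constructively valid De Morgan direction (negated disjunction to conjunction of negations), which is intuitionistically derivable.
From ¬(a ∨ b): if a held then a ∨ b would, contradiction — so ¬a; similarly ¬b.

Yes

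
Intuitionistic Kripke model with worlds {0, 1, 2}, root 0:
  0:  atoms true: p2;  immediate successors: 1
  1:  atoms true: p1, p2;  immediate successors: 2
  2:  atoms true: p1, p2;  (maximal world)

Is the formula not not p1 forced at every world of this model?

0 forces not not p1: no world accessible from 0 forces not p1.
Since the root 0 forces not not p1 and forcing is persistent (monotone upward), every world forces it.

Yes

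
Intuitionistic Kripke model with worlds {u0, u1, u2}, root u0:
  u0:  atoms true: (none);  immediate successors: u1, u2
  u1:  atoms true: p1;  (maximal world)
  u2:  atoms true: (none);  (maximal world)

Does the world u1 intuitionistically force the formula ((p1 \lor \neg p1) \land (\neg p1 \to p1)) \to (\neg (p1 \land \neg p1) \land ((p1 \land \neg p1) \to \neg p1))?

Yes

u1 \Vdash ((p1 \lor \neg p1) \land (\neg p1 \to p1)) \to (\neg (p1 \land \neg p1) \land ((p1 \land \neg p1) \to \neg p1)): every world accessible from u1 that forces (p1 \lor \neg p1) \land (\neg p1 \to p1) (namely u1) also forces \neg (p1 \land \neg p1) \land ((p1 \land \neg p1) \to \neg p1).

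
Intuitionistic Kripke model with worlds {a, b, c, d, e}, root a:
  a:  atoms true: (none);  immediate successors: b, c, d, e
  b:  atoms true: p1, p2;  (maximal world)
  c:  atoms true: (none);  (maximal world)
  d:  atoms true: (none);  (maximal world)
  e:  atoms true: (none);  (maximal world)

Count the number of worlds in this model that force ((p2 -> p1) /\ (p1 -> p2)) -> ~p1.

a: does not force it — a ||-/- ((p2 -> p1) /\ (p1 -> p2)) -> ~p1: already at a itself, a ||- (p2 -> p1) /\ (p1 -> p2) but a ||-/- ~p1.
b: does not force it — b ||-/- ((p2 -> p1) /\ (p1 -> p2)) -> ~p1: already at b itself, b ||- (p2 -> p1) /\ (p1 -> p2) but b ||-/- ~p1.
c: forces it.
d: forces it.
e: forces it.
Worlds forcing the formula: {c, d, e}.

3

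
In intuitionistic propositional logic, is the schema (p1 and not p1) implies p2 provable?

Yes

This is an instance of ex falso quodlibet, which is intuitionistically derivable.
No world can force both p1 and not p1, so the antecedent p1 and not p1 is never forced and the implication holds vacuously at every world.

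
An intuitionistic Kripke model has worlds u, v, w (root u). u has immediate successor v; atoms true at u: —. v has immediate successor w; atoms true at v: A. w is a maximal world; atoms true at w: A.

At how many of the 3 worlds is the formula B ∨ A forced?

u: does not force it — u ⊮ B ∨ A: neither disjunct is forced at u.
v: forces it.
w: forces it.
Worlds forcing the formula: {v, w}.

2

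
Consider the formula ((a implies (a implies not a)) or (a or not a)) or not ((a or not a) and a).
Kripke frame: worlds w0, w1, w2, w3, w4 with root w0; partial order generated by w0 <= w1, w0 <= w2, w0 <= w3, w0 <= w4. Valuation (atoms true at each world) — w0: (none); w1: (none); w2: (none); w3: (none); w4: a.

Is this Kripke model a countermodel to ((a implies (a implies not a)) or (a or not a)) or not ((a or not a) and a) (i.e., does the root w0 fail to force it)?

Yes

w0 does not force ((a implies (a implies not a)) or (a or not a)) or not ((a or not a) and a): neither disjunct is forced at w0.
w0 does not force (a implies (a implies not a)) or (a or not a): neither disjunct is forced at w0.
w0 does not force a implies (a implies not a): at the accessible world w4, w4 forces a but w4 does not force a implies not a.
w4 does not force a implies not a: already at w4 itself, w4 forces a but w4 does not force not a.
w4 does not force not a since w4 is accessible from w4 and w4 forces a.
So the root w0 does not force ((a implies (a implies not a)) or (a or not a)) or not ((a or not a) and a); the model is a countermodel.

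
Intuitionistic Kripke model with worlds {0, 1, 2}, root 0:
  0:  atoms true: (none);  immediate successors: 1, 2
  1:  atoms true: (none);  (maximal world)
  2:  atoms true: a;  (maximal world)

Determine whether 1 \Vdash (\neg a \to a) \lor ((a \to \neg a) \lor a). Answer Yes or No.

Yes

1 \Vdash (\neg a \to a) \lor ((a \to \neg a) \lor a) via the disjunct (a \to \neg a) \lor a.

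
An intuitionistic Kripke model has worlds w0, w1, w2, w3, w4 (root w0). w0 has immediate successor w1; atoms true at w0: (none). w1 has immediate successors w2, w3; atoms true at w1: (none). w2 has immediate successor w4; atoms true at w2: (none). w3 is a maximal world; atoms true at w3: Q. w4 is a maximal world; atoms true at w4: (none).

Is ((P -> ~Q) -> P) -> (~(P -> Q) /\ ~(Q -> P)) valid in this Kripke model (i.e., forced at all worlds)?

w0 ||- ((P -> ~Q) -> P) -> (~(P -> Q) /\ ~(Q -> P)) vacuously: no world accessible from w0 forces the antecedent (P -> ~Q) -> P.
Since the root w0 forces ((P -> ~Q) -> P) -> (~(P -> Q) /\ ~(Q -> P)) and forcing is persistent (monotone upward), every world forces it.

Yes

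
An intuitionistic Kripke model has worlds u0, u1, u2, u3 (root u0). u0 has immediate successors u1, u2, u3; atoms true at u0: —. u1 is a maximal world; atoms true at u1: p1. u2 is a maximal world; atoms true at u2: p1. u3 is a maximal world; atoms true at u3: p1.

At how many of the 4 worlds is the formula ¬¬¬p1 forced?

0

u0: does not force it — u0 ⊮ ¬¬¬p1 since u0 is accessible from u0 and u0 ⊩ ¬¬p1.
u1: does not force it — u1 ⊮ ¬¬¬p1 since u1 is accessible from u1 and u1 ⊩ ¬¬p1.
u2: does not force it.
u3: does not force it.
Worlds forcing the formula: { }.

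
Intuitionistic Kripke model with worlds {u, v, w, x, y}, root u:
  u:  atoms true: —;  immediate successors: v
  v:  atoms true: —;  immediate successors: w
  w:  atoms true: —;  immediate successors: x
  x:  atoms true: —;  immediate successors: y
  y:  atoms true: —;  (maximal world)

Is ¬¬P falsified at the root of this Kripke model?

Yes

u ⊮ ¬¬P since u is accessible from u and u ⊩ ¬P.
u ⊩ ¬P: no world accessible from u forces P.
So the root u does not force ¬¬P; the model is a countermodel.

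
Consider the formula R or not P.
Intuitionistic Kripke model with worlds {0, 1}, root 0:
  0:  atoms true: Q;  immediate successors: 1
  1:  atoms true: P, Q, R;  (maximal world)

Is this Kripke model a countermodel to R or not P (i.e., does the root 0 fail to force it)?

Yes

0 does not force R or not P: neither disjunct is forced at 0.
0 lacks atom R, so 0 does not force R.
So the root 0 does not force R or not P; the model is a countermodel.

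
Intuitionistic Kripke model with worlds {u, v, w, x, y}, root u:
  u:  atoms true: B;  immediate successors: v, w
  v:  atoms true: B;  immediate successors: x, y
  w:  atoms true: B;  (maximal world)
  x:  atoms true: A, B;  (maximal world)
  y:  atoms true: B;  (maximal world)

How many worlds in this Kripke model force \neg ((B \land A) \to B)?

0

u: does not force it — u \nVdash \neg ((B \land A) \to B) since u is accessible from u and u \Vdash (B \land A) \to B.
v: does not force it — v \nVdash \neg ((B \land A) \to B) since v is accessible from v and v \Vdash (B \land A) \to B.
w: does not force it — w \nVdash \neg ((B \land A) \to B) since w is accessible from w and w \Vdash (B \land A) \to B.
x: does not force it.
y: does not force it.
Worlds forcing the formula: { }.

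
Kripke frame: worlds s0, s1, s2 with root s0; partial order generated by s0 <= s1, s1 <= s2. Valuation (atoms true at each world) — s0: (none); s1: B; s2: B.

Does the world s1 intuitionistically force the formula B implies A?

No

s1 does not force B implies A: already at s1 itself, s1 forces B but s1 does not force A.
s1 lacks atom A, so s1 does not force A.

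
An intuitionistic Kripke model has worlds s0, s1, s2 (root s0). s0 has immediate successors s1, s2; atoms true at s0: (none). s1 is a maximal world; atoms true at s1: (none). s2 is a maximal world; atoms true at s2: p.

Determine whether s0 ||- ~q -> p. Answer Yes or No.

s0 ||-/- ~q -> p: already at s0 itself, s0 ||- ~q but s0 ||-/- p.
s0 lacks atom p, so s0 ||-/- p.

No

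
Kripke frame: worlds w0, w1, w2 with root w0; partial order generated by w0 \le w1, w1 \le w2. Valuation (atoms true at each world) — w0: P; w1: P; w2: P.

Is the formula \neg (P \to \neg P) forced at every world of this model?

Yes

w0 \Vdash \neg (P \to \neg P): no world accessible from w0 forces P \to \neg P.
Since the root w0 forces \neg (P \to \neg P) and forcing is persistent (monotone upward), every world forces it.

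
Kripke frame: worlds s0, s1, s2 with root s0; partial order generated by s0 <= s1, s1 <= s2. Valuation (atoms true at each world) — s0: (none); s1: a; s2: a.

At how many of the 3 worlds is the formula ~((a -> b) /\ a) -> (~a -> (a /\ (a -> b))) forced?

3

s0: forces it.
s1: forces it.
s2: forces it.
Worlds forcing the formula: {s0, s1, s2}.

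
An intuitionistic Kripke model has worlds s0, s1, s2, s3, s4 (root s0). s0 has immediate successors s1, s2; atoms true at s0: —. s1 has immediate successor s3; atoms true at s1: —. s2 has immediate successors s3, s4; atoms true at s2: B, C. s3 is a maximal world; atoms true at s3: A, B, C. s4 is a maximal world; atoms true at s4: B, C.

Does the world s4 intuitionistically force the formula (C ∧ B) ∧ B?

s4 ⊩ (C ∧ B) ∧ B since s4 forces both conjuncts.

Yes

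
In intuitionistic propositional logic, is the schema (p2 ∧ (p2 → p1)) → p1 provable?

Yes

This is modus ponens in implicational form, which is intuitionistically derivable.
If a world forces p2 and p2 → p1, then applying the implication at that world (which is accessible from itself) gives p1.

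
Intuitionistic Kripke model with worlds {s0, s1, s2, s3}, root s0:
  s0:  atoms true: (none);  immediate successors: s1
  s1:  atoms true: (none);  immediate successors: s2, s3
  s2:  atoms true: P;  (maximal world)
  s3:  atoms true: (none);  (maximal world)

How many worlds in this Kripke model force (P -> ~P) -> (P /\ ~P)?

s0: does not force it — s0 ||-/- (P -> ~P) -> (P /\ ~P): at the accessible world s3, s3 ||- P -> ~P but s3 ||-/- P /\ ~P.
s1: does not force it.
s2: forces it.
s3: does not force it.
Worlds forcing the formula: {s2}.

1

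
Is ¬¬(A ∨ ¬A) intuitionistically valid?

Yes

This is the double negation of excluded middle, which is intuitionistically derivable.
Assuming ¬(A ∨ ¬A): from A we'd get A ∨ ¬A, so ¬A; but then A ∨ ¬A again — contradiction. Hence ¬¬(A ∨ ¬A).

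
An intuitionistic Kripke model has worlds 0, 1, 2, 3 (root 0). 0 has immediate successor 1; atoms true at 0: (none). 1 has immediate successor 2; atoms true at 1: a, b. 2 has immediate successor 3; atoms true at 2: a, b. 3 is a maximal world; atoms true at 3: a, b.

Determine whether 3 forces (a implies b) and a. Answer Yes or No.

3 forces (a implies b) and a since 3 forces both conjuncts.

Yes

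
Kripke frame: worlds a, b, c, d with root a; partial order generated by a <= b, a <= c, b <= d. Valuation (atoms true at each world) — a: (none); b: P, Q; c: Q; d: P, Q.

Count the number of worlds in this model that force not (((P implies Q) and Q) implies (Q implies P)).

1

a: does not force it — a does not force not (((P implies Q) and Q) implies (Q implies P)) since b is accessible from a and b forces ((P implies Q) and Q) implies (Q implies P).
b: does not force it.
c: forces it.
d: does not force it.
Worlds forcing the formula: {c}.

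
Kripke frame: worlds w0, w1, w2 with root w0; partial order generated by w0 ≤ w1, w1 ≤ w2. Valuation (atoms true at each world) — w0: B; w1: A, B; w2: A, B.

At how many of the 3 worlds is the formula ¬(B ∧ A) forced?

w0: does not force it — w0 ⊮ ¬(B ∧ A) since w1 is accessible from w0 and w1 ⊩ B ∧ A.
w1: does not force it — w1 ⊮ ¬(B ∧ A) since w1 is accessible from w1 and w1 ⊩ B ∧ A.
w2: does not force it.
Worlds forcing the formula: { }.

0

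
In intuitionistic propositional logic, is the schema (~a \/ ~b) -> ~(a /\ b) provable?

This is a constructively valid De Morgan direction (disjunction of negations to negated conjunction), which is intuitionistically derivable.
If ~a holds at a world then no accessible world forces a, hence none forces a /\ b; likewise for ~b.

Yes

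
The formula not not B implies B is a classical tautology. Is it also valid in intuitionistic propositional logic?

No

This is double-negation elimination, which is not intuitionistically valid.
A Kripke countermodel: worlds u, v; order generated by u <= v; atoms true at each world — u:{}; v:{B}.
u does not force not not B implies B: already at u itself, u forces not not B but u does not force B.
u lacks atom B, so u does not force B.
So the root u does not force the formula.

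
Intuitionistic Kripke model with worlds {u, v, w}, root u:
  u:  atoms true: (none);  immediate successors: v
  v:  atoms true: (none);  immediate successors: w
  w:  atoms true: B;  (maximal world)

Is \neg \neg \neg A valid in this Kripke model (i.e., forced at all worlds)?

Yes

u \Vdash \neg \neg \neg A: no world accessible from u forces \neg \neg A.
Since the root u forces \neg \neg \neg A and forcing is persistent (monotone upward), every world forces it.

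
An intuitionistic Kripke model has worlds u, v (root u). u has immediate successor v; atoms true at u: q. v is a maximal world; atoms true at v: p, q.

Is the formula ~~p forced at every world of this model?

u ||- ~~p: no world accessible from u forces ~p.
Since the root u forces ~~p and forcing is persistent (monotone upward), every world forces it.

Yes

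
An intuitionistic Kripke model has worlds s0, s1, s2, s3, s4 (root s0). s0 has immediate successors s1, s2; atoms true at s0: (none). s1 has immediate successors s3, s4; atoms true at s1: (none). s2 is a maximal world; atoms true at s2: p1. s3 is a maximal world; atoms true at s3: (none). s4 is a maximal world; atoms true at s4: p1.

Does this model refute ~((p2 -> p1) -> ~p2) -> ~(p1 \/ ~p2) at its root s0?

No

s0 ||- ~((p2 -> p1) -> ~p2) -> ~(p1 \/ ~p2) vacuously: no world accessible from s0 forces the antecedent ~((p2 -> p1) -> ~p2).
So the root s0 forces ~((p2 -> p1) -> ~p2) -> ~(p1 \/ ~p2); the model is not a countermodel.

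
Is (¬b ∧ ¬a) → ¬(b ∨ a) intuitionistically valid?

Yes

This is a constructively valid De Morgan direction (conjunction of negations to negated disjunction), which is intuitionistically derivable.
If both ¬b and ¬a hold at a world, no accessible world forces b or forces a, so none forces b ∨ a.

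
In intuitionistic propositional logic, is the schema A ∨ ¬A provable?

No

This is the law of excluded middle, which is not intuitionistically valid.
A Kripke countermodel: worlds u0, u1; order generated by u0 ≤ u1; atoms true at each world — u0:{}; u1:{A}.
u0 ⊮ A ∨ ¬A: neither disjunct is forced at u0.
u0 lacks atom A, so u0 ⊮ A.
So the root u0 does not force the formula.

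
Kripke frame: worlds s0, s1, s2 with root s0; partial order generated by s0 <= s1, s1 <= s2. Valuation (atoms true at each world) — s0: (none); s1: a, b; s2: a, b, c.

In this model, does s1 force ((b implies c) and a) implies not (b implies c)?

No

s1 does not force ((b implies c) and a) implies not (b implies c): at the accessible world s2, s2 forces (b implies c) and a but s2 does not force not (b implies c).
s2 does not force not (b implies c) since s2 is accessible from s2 and s2 forces b implies c.
s2 forces b implies c: every world accessible from s2 that forces b (namely s2) also forces c.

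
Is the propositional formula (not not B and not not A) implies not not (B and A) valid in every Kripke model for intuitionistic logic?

This is the distribution of double negation over conjunction, which is intuitionistically derivable.
Assume not not B, not not A, and not (B and A). From B we'd get not A (since B and A is refuted), contradicting not not A; so not B, contradicting not not B.

Yes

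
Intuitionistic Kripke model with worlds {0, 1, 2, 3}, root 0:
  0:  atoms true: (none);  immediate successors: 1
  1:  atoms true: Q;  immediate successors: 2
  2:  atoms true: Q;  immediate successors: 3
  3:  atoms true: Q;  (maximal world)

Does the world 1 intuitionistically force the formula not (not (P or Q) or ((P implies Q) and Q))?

No

1 does not force not (not (P or Q) or ((P implies Q) and Q)) since 1 is accessible from 1 and 1 forces not (P or Q) or ((P implies Q) and Q).
1 forces not (P or Q) or ((P implies Q) and Q) via the disjunct (P implies Q) and Q.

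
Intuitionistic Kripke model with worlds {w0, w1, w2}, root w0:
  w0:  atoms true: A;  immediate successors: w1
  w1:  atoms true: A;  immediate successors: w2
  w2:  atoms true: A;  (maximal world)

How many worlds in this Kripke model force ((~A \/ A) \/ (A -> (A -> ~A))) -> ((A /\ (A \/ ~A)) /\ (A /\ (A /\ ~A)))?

w0: does not force it — w0 ||-/- ((~A \/ A) \/ (A -> (A -> ~A))) -> ((A /\ (A \/ ~A)) /\ (A /\ (A /\ ~A))): already at w0 itself, w0 ||- (~A \/ A) \/ (A -> (A -> ~A)) but w0 ||-/- (A /\ (A \/ ~A)) /\ (A /\ (A /\ ~A)).
w1: does not force it — w1 ||-/- ((~A \/ A) \/ (A -> (A -> ~A))) -> ((A /\ (A \/ ~A)) /\ (A /\ (A /\ ~A))): already at w1 itself, w1 ||- (~A \/ A) \/ (A -> (A -> ~A)) but w1 ||-/- (A /\ (A \/ ~A)) /\ (A /\ (A /\ ~A)).
w2: does not force it.
Worlds forcing the formula: { }.

0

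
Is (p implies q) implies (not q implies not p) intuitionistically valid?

Yes

This is the forward direction of contraposition, which is intuitionistically derivable.
Assume p implies q and not q. If p held then q would follow, contradicting not q; so not p.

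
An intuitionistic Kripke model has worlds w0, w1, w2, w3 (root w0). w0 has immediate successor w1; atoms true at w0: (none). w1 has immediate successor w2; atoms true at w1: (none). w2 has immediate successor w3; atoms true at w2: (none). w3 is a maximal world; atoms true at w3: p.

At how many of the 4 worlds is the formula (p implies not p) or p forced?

w0: does not force it — w0 does not force (p implies not p) or p: neither disjunct is forced at w0.
w1: does not force it — w1 does not force (p implies not p) or p: neither disjunct is forced at w1.
w2: does not force it — w2 does not force (p implies not p) or p: neither disjunct is forced at w2.
w3: forces it.
Worlds forcing the formula: {w3}.

1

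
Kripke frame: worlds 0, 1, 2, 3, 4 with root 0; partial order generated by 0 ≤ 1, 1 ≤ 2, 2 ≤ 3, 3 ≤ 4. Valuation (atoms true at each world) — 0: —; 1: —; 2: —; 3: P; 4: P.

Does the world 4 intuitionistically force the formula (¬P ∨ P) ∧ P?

Yes

4 ⊩ (¬P ∨ P) ∧ P since 4 forces both conjuncts.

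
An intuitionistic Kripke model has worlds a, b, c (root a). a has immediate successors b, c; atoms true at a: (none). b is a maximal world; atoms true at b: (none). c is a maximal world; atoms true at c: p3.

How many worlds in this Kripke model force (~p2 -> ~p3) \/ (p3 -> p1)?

1

a: does not force it — a ||-/- (~p2 -> ~p3) \/ (p3 -> p1): neither disjunct is forced at a.
b: forces it.
c: does not force it — c ||-/- (~p2 -> ~p3) \/ (p3 -> p1): neither disjunct is forced at c.
Worlds forcing the formula: {b}.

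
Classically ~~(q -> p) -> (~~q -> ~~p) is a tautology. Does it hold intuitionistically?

Yes

This is the distribution of double negation over implication, which is intuitionistically derivable.
Assume ~~(q -> p) and ~~q; suppose ~p. Then q -> p would give ~q (by contraposition), contradicting ~~q; so ~(q -> p), contradicting ~~(q -> p). Hence ~~p.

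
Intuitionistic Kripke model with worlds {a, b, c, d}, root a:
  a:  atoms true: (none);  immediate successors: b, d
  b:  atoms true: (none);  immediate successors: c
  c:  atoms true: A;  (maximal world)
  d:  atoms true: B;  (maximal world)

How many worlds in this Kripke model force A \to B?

a: does not force it — a \nVdash A \to B: at the accessible world c, c \Vdash A but c \nVdash B.
b: does not force it — b \nVdash A \to B: at the accessible world c, c \Vdash A but c \nVdash B.
c: does not force it — c \nVdash A \to B: already at c itself, c \Vdash A but c \nVdash B.
d: forces it.
Worlds forcing the formula: {d}.

1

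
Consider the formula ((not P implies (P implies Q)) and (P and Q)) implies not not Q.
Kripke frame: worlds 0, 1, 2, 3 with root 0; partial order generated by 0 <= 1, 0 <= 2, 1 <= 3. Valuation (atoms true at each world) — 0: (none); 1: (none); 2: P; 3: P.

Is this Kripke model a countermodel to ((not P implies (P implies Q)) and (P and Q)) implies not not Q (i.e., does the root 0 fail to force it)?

0 forces ((not P implies (P implies Q)) and (P and Q)) implies not not Q vacuously: no world accessible from 0 forces the antecedent (not P implies (P implies Q)) and (P and Q).
So the root 0 forces ((not P implies (P implies Q)) and (P and Q)) implies not not Q; the model is not a countermodel.

No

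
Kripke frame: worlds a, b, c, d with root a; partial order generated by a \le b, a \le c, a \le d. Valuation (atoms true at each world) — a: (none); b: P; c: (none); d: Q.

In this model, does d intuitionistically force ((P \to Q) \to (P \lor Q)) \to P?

No

d \nVdash ((P \to Q) \to (P \lor Q)) \to P: already at d itself, d \Vdash (P \to Q) \to (P \lor Q) but d \nVdash P.
d lacks atom P, so d \nVdash P.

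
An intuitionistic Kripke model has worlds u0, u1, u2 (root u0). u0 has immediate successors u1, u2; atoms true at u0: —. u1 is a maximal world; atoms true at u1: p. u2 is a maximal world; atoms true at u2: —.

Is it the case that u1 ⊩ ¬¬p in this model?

u1 ⊩ ¬¬p: no world accessible from u1 forces ¬p.

Yes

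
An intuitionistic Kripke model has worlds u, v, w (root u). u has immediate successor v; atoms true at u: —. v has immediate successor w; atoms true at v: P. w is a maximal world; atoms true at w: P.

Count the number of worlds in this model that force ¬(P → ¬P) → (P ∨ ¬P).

u: does not force it — u ⊮ ¬(P → ¬P) → (P ∨ ¬P): already at u itself, u ⊩ ¬(P → ¬P) but u ⊮ P ∨ ¬P.
v: forces it.
w: forces it.
Worlds forcing the formula: {v, w}.

2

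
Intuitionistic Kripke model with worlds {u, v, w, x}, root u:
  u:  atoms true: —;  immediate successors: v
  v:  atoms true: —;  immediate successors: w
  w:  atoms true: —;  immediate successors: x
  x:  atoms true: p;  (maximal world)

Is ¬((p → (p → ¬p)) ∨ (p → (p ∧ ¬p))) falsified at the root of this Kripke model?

No

u ⊩ ¬((p → (p → ¬p)) ∨ (p → (p ∧ ¬p))): no world accessible from u forces (p → (p → ¬p)) ∨ (p → (p ∧ ¬p)).
So the root u forces ¬((p → (p → ¬p)) ∨ (p → (p ∧ ¬p))); the model is not a countermodel.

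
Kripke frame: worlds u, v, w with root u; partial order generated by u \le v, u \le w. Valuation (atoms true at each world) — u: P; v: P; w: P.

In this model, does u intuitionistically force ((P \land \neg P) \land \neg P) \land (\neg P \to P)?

No

u \nVdash ((P \land \neg P) \land \neg P) \land (\neg P \to P) since u fails (P \land \neg P) \land \neg P.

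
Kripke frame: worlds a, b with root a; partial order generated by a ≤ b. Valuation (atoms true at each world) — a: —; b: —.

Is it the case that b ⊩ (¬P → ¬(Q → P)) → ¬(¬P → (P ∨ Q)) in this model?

Yes

b ⊩ (¬P → ¬(Q → P)) → ¬(¬P → (P ∨ Q)) vacuously: no world accessible from b forces the antecedent ¬P → ¬(Q → P).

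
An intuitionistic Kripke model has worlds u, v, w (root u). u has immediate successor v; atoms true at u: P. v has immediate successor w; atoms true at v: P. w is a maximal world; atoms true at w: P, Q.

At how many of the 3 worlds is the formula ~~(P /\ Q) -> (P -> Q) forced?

u: does not force it — u ||-/- ~~(P /\ Q) -> (P -> Q): already at u itself, u ||- ~~(P /\ Q) but u ||-/- P -> Q.
v: does not force it.
w: forces it.
Worlds forcing the formula: {w}.

1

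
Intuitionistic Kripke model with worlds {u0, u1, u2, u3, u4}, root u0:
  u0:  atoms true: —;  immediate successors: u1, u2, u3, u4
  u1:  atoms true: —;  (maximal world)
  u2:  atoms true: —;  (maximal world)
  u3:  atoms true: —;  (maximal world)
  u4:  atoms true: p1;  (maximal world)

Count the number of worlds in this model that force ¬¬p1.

1

u0: does not force it — u0 ⊮ ¬¬p1 since u1 is accessible from u0 and u1 ⊩ ¬p1.
u1: does not force it — u1 ⊮ ¬¬p1 since u1 is accessible from u1 and u1 ⊩ ¬p1.
u2: does not force it — u2 ⊮ ¬¬p1 since u2 is accessible from u2 and u2 ⊩ ¬p1.
u3: does not force it.
u4: forces it.
Worlds forcing the formula: {u4}.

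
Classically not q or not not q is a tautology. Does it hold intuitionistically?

No

This is the weak law of excluded middle, which is not intuitionistically valid.
A Kripke countermodel: worlds u0, u1, u2; order generated by u0 <= u1, u0 <= u2; atoms true at each world — u0:{}; u1:{q}; u2:{}.
u0 does not force not q or not not q: neither disjunct is forced at u0.
u0 does not force not q since u1 is accessible from u0 and u1 forces q.
So the root u0 does not force the formula.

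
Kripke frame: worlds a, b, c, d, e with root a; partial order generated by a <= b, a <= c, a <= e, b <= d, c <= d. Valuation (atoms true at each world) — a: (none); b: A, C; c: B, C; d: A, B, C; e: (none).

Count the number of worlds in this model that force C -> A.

a: does not force it — a ||-/- C -> A: at the accessible world c, c ||- C but c ||-/- A.
b: forces it.
c: does not force it — c ||-/- C -> A: already at c itself, c ||- C but c ||-/- A.
d: forces it.
e: forces it.
Worlds forcing the formula: {b, d, e}.

3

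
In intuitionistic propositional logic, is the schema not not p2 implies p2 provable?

No

This is double-negation elimination, which is not intuitionistically valid.
A Kripke countermodel: worlds a, b; order generated by a <= b; atoms true at each world — a:{}; b:{p2}.
a does not force not not p2 implies p2: already at a itself, a forces not not p2 but a does not force p2.
a lacks atom p2, so a does not force p2.
So the root a does not force the formula.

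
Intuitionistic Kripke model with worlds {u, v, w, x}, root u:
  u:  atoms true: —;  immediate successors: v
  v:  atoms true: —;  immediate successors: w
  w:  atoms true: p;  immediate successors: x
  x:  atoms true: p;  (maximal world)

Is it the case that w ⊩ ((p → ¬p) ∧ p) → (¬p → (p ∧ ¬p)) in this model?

w ⊩ ((p → ¬p) ∧ p) → (¬p → (p ∧ ¬p)) vacuously: no world accessible from w forces the antecedent (p → ¬p) ∧ p.

Yes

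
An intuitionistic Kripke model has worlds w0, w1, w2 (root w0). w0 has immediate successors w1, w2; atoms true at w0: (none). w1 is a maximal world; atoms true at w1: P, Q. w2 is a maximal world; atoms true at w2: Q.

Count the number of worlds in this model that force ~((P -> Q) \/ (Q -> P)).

0

w0: does not force it — w0 ||-/- ~((P -> Q) \/ (Q -> P)) since w0 is accessible from w0 and w0 ||- (P -> Q) \/ (Q -> P).
w1: does not force it — w1 ||-/- ~((P -> Q) \/ (Q -> P)) since w1 is accessible from w1 and w1 ||- (P -> Q) \/ (Q -> P).
w2: does not force it.
Worlds forcing the formula: { }.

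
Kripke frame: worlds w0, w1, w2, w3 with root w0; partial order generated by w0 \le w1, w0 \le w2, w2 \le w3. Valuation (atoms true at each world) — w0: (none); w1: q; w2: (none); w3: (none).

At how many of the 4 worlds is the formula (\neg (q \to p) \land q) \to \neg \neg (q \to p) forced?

2

w0: does not force it — w0 \nVdash (\neg (q \to p) \land q) \to \neg \neg (q \to p): at the accessible world w1, w1 \Vdash \neg (q \to p) \land q but w1 \nVdash \neg \neg (q \to p).
w1: does not force it — w1 \nVdash (\neg (q \to p) \land q) \to \neg \neg (q \to p): already at w1 itself, w1 \Vdash \neg (q \to p) \land q but w1 \nVdash \neg \neg (q \to p).
w2: forces it.
w3: forces it.
Worlds forcing the formula: {w2, w3}.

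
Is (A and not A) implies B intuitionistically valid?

This is an instance of ex falso quodlibet, which is intuitionistically derivable.
No world can force both A and not A, so the antecedent A and not A is never forced and the implication holds vacuously at every world.

Yes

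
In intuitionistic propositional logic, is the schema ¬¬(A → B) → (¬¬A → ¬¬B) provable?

This is the distribution of double negation over implication, which is intuitionistically derivable.
Assume ¬¬(A → B) and ¬¬A; suppose ¬B. Then A → B would give ¬A (by contraposition), contradicting ¬¬A; so ¬(A → B), contradicting ¬¬(A → B). Hence ¬¬B.

Yes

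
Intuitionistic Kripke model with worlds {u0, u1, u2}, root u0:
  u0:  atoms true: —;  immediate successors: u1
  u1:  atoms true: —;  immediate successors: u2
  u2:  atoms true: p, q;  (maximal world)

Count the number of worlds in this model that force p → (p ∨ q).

3

u0: forces it.
u1: forces it.
u2: forces it.
Worlds forcing the formula: {u0, u1, u2}.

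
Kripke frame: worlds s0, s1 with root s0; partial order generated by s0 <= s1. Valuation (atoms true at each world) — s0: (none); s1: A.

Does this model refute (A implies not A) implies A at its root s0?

s0 forces (A implies not A) implies A vacuously: no world accessible from s0 forces the antecedent A implies not A.
So the root s0 forces (A implies not A) implies A; the model is not a countermodel.

No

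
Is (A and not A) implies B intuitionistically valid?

This is an instance of ex falso quodlibet, which is intuitionistically derivable.
No world can force both A and not A, so the antecedent A and not A is never forced and the implication holds vacuously at every world.

Yes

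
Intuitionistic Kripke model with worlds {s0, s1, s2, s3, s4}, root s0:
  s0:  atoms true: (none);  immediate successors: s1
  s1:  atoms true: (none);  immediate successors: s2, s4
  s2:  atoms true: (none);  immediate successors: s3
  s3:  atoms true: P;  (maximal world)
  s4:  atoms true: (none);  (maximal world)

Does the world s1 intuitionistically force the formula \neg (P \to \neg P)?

s1 \nVdash \neg (P \to \neg P) since s4 is accessible from s1 and s4 \Vdash P \to \neg P.
s4 \Vdash P \to \neg P vacuously: no world accessible from s4 forces the antecedent P.

No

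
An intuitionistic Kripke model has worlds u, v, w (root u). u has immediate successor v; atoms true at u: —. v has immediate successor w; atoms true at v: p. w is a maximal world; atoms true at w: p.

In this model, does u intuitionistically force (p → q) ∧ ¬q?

No

u ⊮ (p → q) ∧ ¬q since u fails p → q.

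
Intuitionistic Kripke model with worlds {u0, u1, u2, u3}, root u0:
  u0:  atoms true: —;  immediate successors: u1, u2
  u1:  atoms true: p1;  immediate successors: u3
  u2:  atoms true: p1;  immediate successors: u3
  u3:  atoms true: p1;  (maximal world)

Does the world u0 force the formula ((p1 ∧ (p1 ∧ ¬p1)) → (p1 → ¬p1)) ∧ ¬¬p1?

Yes

u0 ⊩ ((p1 ∧ (p1 ∧ ¬p1)) → (p1 → ¬p1)) ∧ ¬¬p1 since u0 forces both conjuncts.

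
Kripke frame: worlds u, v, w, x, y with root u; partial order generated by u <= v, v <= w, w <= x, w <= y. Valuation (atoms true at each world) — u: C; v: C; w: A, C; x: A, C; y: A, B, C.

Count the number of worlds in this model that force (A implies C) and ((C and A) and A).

3

u: does not force it — u does not force (A implies C) and ((C and A) and A) since u fails (C and A) and A.
v: does not force it — v does not force (A implies C) and ((C and A) and A) since v fails (C and A) and A.
w: forces it.
x: forces it.
y: forces it.
Worlds forcing the formula: {w, x, y}.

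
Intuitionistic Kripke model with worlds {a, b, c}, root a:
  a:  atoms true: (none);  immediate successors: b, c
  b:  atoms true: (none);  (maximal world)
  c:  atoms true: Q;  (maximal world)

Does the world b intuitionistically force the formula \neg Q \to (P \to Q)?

b \Vdash \neg Q \to (P \to Q): every world accessible from b that forces \neg Q (namely b) also forces P \to Q.

Yes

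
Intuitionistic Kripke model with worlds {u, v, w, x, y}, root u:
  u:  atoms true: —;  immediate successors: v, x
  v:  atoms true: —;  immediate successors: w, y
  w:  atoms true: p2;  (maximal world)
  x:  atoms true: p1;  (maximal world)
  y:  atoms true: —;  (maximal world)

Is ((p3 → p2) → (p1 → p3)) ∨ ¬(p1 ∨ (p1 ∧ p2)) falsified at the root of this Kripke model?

Yes

u ⊮ ((p3 → p2) → (p1 → p3)) ∨ ¬(p1 ∨ (p1 ∧ p2)): neither disjunct is forced at u.
u ⊮ (p3 → p2) → (p1 → p3): already at u itself, u ⊩ p3 → p2 but u ⊮ p1 → p3.
u ⊮ p1 → p3: at the accessible world x, x ⊩ p1 but x ⊮ p3.
x lacks atom p3, so x ⊮ p3.
So the root u does not force ((p3 → p2) → (p1 → p3)) ∨ ¬(p1 ∨ (p1 ∧ p2)); the model is a countermodel.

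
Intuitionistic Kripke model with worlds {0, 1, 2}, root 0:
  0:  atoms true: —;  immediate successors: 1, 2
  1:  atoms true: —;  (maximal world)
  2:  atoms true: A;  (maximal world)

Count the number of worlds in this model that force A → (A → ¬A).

0: does not force it — 0 ⊮ A → (A → ¬A): at the accessible world 2, 2 ⊩ A but 2 ⊮ A → ¬A.
1: forces it.
2: does not force it.
Worlds forcing the formula: {1}.

1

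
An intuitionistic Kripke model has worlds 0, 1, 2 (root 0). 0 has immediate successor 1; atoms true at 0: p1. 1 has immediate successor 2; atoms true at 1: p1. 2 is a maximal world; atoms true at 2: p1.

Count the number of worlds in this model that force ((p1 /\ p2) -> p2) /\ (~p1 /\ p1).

0: does not force it — 0 ||-/- ((p1 /\ p2) -> p2) /\ (~p1 /\ p1) since 0 fails ~p1 /\ p1.
1: does not force it — 1 ||-/- ((p1 /\ p2) -> p2) /\ (~p1 /\ p1) since 1 fails ~p1 /\ p1.
2: does not force it.
Worlds forcing the formula: { }.

0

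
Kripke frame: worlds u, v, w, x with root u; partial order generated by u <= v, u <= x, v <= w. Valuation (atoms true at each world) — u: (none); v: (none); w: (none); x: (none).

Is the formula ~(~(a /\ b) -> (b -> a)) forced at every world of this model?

Not every world: u ||-/- ~(~(a /\ b) -> (b -> a)).
u ||-/- ~(~(a /\ b) -> (b -> a)) since u is accessible from u and u ||- ~(a /\ b) -> (b -> a).
u ||- ~(a /\ b) -> (b -> a): every world accessible from u that forces ~(a /\ b) (namely u, v, w, x) also forces b -> a.

No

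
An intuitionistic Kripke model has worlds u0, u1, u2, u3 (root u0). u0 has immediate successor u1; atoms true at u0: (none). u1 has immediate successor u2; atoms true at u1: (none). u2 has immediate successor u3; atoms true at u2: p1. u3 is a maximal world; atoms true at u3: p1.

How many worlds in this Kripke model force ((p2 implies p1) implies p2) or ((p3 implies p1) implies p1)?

u0: does not force it — u0 does not force ((p2 implies p1) implies p2) or ((p3 implies p1) implies p1): neither disjunct is forced at u0.
u1: does not force it.
u2: forces it.
u3: forces it.
Worlds forcing the formula: {u2, u3}.

2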